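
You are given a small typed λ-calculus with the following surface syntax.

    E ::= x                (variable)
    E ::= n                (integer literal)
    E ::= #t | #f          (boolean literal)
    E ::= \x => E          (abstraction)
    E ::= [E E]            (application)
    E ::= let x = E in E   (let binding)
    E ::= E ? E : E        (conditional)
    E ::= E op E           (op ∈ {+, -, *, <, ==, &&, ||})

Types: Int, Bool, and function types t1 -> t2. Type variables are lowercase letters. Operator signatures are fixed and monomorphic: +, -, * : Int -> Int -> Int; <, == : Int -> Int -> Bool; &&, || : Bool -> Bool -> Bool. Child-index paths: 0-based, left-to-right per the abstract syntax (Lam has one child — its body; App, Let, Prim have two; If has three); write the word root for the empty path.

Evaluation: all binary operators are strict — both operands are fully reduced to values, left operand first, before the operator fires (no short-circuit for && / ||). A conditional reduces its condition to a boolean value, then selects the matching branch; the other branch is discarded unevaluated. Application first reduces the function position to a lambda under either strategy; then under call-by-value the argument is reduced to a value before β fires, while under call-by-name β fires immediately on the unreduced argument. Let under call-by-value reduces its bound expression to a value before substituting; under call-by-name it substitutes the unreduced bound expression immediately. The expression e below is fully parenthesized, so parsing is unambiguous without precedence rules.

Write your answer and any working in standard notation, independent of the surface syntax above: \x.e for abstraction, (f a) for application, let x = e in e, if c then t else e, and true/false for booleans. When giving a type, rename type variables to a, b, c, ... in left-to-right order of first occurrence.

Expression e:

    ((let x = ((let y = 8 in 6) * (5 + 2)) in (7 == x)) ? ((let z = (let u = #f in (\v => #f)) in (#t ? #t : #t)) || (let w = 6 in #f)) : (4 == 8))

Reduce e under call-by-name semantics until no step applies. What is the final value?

Answer: false

Working:
step 0: (if (let x = ((let y = 8 in 6) * (5 + 2)) in (7 == x)) then ((let z = (let u = false in (\v.false)) in (if true then true else true)) || (let w = 6 in false)) else (4 == 8))
step 1: [let@0] (if (7 == ((let y = 8 in 6) * (5 + 2))) then ((let z = (let u = false in (\v.false)) in (if true then true else true)) || (let w = 6 in false)) else (4 == 8))
step 2: [let@0.1.0] (if (7 == (6 * (5 + 2))) then ((let z = (let u = false in (\v.false)) in (if true then true else true)) || (let w = 6 in false)) else (4 == 8))
step 3: [delta@0.1.1] (if (7 == (6 * 7)) then ((let z = (let u = false in (\v.false)) in (if true then true else true)) || (let w = 6 in false)) else (4 == 8))
step 4: [delta@0.1] (if (7 == 42) then ((let z = (let u = false in (\v.false)) in (if true then true else true)) || (let w = 6 in false)) else (4 == 8))
step 5: [delta@0] (if false then ((let z = (let u = false in (\v.false)) in (if true then true else true)) || (let w = 6 in false)) else (4 == 8))
step 6: [if@root] (4 == 8)
step 7: [delta@root] false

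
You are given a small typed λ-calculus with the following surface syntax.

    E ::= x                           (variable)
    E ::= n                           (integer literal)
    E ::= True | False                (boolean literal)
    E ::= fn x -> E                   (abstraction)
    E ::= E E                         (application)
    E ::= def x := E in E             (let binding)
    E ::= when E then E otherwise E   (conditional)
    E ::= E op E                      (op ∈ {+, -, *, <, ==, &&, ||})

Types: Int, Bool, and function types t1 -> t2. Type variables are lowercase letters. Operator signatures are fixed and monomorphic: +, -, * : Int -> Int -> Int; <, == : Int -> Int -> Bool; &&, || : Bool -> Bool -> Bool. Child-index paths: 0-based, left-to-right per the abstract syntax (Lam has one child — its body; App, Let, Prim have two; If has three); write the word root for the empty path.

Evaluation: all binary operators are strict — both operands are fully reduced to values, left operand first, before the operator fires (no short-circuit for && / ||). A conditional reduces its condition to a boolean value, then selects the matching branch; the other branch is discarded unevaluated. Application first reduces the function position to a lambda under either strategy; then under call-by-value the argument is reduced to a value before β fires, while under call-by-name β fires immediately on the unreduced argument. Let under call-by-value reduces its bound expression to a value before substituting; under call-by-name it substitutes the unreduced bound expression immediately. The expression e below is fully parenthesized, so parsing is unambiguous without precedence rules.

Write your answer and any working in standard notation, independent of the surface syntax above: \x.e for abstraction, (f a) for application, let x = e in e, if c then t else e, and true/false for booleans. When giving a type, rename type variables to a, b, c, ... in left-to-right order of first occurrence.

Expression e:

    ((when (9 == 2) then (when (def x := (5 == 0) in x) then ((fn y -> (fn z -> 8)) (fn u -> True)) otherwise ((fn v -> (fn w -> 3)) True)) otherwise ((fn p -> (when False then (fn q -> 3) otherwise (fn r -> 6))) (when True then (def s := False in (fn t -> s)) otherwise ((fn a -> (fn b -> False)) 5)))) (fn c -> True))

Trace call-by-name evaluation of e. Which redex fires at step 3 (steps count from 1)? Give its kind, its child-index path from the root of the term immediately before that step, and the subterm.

Answer: beta at 0 : ((\p.(if false then (\q.3) else (\r.6))) (if true then (let s = false in (\t.s)) else ((\a.(\b.false)) 5)))

Working:
step 0: ((if (9 == 2) then (if (let x = (5 == 0) in x) then ((\y.(\z.8)) (\u.true)) else ((\v.(\w.3)) true)) else ((\p.(if false then (\q.3) else (\r.6))) (if true then (let s = false in (\t.s)) else ((\a.(\b.false)) 5)))) (\c.true))
step 1: [delta@0.0] ((if false then (if (let x = (5 == 0) in x) then ((\y.(\z.8)) (\u.true)) else ((\v.(\w.3)) true)) else ((\p.(if false then (\q.3) else (\r.6))) (if true then (let s = false in (\t.s)) else ((\a.(\b.false)) 5)))) (\c.true))
step 2: [if@0] (((\p.(if false then (\q.3) else (\r.6))) (if true then (let s = false in (\t.s)) else ((\a.(\b.false)) 5))) (\c.true))
step 3: [beta@0] ((if false then (\q.3) else (\r.6)) (\c.true))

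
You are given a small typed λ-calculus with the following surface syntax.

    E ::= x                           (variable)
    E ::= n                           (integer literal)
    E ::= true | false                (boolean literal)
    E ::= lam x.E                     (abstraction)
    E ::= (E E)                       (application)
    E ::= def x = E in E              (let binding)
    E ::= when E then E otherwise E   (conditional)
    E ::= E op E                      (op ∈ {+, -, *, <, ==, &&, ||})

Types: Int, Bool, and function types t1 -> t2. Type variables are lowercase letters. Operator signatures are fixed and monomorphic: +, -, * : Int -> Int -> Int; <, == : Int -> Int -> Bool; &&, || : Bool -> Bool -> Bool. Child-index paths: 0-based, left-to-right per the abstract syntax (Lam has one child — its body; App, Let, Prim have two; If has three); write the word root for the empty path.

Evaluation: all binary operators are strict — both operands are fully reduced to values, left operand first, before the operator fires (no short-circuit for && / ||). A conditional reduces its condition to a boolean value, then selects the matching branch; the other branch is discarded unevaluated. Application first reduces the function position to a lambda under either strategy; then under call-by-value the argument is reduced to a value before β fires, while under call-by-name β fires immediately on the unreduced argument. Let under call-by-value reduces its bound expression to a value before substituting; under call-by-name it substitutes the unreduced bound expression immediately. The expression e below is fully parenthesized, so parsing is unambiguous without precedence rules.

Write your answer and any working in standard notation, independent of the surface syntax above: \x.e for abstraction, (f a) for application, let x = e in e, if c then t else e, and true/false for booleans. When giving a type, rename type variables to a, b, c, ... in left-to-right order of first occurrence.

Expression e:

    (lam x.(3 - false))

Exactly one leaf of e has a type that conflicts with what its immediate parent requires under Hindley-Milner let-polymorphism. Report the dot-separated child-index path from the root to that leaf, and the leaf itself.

Answer: 0.1 : false

Derivation:
  unify Int ~ Int
  unify Bool ~ Int
  FAIL: mismatch Bool ~ Int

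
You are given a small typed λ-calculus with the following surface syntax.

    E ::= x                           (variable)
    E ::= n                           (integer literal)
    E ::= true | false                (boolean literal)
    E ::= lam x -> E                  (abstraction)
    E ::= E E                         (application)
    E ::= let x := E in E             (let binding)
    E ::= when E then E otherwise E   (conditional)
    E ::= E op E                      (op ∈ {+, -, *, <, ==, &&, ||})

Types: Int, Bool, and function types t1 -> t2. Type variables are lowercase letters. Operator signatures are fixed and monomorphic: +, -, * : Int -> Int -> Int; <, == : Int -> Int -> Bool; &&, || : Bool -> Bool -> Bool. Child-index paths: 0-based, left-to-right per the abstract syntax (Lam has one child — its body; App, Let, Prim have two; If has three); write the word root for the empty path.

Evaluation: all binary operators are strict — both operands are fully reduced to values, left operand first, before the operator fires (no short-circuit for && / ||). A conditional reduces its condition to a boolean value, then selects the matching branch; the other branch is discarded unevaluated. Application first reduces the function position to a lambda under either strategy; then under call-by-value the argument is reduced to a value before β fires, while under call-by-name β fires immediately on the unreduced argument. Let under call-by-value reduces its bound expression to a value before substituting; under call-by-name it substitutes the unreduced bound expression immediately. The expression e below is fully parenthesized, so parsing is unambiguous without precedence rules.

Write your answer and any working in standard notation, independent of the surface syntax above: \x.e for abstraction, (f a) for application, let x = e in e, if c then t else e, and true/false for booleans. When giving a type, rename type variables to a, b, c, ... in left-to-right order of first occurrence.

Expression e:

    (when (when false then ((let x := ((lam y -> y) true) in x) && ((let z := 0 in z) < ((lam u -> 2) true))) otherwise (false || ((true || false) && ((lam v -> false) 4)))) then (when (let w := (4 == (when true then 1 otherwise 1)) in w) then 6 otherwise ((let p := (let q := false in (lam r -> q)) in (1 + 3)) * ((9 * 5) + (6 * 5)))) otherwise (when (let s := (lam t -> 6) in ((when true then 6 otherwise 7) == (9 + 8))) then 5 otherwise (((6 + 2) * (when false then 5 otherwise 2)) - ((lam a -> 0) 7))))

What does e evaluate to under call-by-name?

Answer: 16

Derivation:
step 0: (if (if false then ((let x = ((\y.y) true) in x) && ((let z = 0 in z) < ((\u.2) true))) else (false || ((true || false) && ((\v.false) 4)))) then (if (let w = (4 == (if true then 1 else 1)) in w) then 6 else ((let p = (let q = false in (\r.q)) in (1 + 3)) * ((9 * 5) + (6 * 5)))) else (if (let s = (\t.6) in ((if true then 6 else 7) == (9 + 8))) then 5 else (((6 + 2) * (if false then 5 else 2)) - ((\a.0) 7))))
step 1: [if@0] (if (false || ((true || false) && ((\v.false) 4))) then (if (let w = (4 == (if true then 1 else 1)) in w) then 6 else ((let p = (let q = false in (\r.q)) in (1 + 3)) * ((9 * 5) + (6 * 5)))) else (if (let s = (\t.6) in ((if true then 6 else 7) == (9 + 8))) then 5 else (((6 + 2) * (if false then 5 else 2)) - ((\a.0) 7))))
step 2: [delta@0.1.0] (if (false || (true && ((\v.false) 4))) then (if (let w = (4 == (if true then 1 else 1)) in w) then 6 else ((let p = (let q = false in (\r.q)) in (1 + 3)) * ((9 * 5) + (6 * 5)))) else (if (let s = (\t.6) in ((if true then 6 else 7) == (9 + 8))) then 5 else (((6 + 2) * (if false then 5 else 2)) - ((\a.0) 7))))
step 3: [beta@0.1.1] (if (false || (true && false)) then (if (let w = (4 == (if true then 1 else 1)) in w) then 6 else ((let p = (let q = false in (\r.q)) in (1 + 3)) * ((9 * 5) + (6 * 5)))) else (if (let s = (\t.6) in ((if true then 6 else 7) == (9 + 8))) then 5 else (((6 + 2) * (if false then 5 else 2)) - ((\a.0) 7))))
step 4: [delta@0.1] (if (false || false) then (if (let w = (4 == (if true then 1 else 1)) in w) then 6 else ((let p = (let q = false in (\r.q)) in (1 + 3)) * ((9 * 5) + (6 * 5)))) else (if (let s = (\t.6) in ((if true then 6 else 7) == (9 + 8))) then 5 else (((6 + 2) * (if false then 5 else 2)) - ((\a.0) 7))))
step 5: [delta@0] (if false then (if (let w = (4 == (if true then 1 else 1)) in w) then 6 else ((let p = (let q = false in (\r.q)) in (1 + 3)) * ((9 * 5) + (6 * 5)))) else (if (let s = (\t.6) in ((if true then 6 else 7) == (9 + 8))) then 5 else (((6 + 2) * (if false then 5 else 2)) - ((\a.0) 7))))
step 6: [if@root] (if (let s = (\t.6) in ((if true then 6 else 7) == (9 + 8))) then 5 else (((6 + 2) * (if false then 5 else 2)) - ((\a.0) 7)))
step 7: [let@0] (if ((if true then 6 else 7) == (9 + 8)) then 5 else (((6 + 2) * (if false then 5 else 2)) - ((\a.0) 7)))
step 8: [if@0.0] (if (6 == (9 + 8)) then 5 else (((6 + 2) * (if false then 5 else 2)) - ((\a.0) 7)))
step 9: [delta@0.1] (if (6 == 17) then 5 else (((6 + 2) * (if false then 5 else 2)) - ((\a.0) 7)))
step 10: [delta@0] (if false then 5 else (((6 + 2) * (if false then 5 else 2)) - ((\a.0) 7)))
step 11: [if@root] (((6 + 2) * (if false then 5 else 2)) - ((\a.0) 7))
step 12: [delta@0.0] ((8 * (if false then 5 else 2)) - ((\a.0) 7))
step 13: [if@0.1] ((8 * 2) - ((\a.0) 7))
step 14: [delta@0] (16 - ((\a.0) 7))
step 15: [beta@1] (16 - 0)
step 16: [delta@root] 16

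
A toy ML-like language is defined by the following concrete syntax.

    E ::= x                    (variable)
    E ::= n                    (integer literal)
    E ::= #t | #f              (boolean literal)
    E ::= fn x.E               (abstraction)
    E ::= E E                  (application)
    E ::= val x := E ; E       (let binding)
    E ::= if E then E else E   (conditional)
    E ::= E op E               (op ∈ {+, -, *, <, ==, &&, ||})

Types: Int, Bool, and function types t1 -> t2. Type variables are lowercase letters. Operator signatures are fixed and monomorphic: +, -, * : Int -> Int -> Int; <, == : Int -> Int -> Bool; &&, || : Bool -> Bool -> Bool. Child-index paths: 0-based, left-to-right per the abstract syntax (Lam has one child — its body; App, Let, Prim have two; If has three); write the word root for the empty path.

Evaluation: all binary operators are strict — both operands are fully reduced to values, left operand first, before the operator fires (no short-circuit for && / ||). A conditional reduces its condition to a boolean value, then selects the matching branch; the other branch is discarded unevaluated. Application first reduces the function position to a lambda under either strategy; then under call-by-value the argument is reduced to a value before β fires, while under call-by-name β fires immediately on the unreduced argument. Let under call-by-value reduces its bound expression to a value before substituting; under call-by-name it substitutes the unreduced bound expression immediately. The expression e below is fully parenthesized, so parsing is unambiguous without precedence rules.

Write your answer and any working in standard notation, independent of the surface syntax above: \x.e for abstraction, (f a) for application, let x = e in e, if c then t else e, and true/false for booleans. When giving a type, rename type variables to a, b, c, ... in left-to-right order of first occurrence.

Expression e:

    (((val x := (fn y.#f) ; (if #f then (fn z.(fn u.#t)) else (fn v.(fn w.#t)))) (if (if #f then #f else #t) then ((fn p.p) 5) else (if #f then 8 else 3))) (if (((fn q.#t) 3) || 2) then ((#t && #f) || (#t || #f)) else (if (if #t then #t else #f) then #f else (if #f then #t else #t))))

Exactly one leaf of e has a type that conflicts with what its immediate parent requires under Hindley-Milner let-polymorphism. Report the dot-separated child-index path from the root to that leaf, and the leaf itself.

Answer: 1.0.1 : 2

Working:
\y._ : a -> Bool
let x : forall. a -> Bool
  unify Bool ~ Bool
\u._ : c -> Bool
\z._ : b -> c -> Bool
\w._ : e -> Bool
\v._ : d -> e -> Bool
  unify b -> c -> Bool ~ d -> e -> Bool
  unify b ~ d
  unify c -> Bool ~ e -> Bool
  unify c ~ e
  unify Bool ~ Bool
  unify Bool ~ Bool
  unify Bool ~ Bool
  unify Bool ~ Bool
p : f
\p._ : f -> f
  unify f -> f ~ Int -> g
  unify f ~ Int
  unify Int ~ g
_ _ : Int
  unify Bool ~ Bool
  unify Int ~ Int
  unify Int ~ Int
  unify d -> e -> Bool ~ Int -> h
  unify d ~ Int
  unify e -> Bool ~ h
_ _ : e -> Bool
\q._ : i -> Bool
  unify i -> Bool ~ Int -> j
  unify i ~ Int
  unify Bool ~ j
_ _ : Bool
  unify Bool ~ Bool
  unify Int ~ Bool
  FAIL: mismatch Int ~ Bool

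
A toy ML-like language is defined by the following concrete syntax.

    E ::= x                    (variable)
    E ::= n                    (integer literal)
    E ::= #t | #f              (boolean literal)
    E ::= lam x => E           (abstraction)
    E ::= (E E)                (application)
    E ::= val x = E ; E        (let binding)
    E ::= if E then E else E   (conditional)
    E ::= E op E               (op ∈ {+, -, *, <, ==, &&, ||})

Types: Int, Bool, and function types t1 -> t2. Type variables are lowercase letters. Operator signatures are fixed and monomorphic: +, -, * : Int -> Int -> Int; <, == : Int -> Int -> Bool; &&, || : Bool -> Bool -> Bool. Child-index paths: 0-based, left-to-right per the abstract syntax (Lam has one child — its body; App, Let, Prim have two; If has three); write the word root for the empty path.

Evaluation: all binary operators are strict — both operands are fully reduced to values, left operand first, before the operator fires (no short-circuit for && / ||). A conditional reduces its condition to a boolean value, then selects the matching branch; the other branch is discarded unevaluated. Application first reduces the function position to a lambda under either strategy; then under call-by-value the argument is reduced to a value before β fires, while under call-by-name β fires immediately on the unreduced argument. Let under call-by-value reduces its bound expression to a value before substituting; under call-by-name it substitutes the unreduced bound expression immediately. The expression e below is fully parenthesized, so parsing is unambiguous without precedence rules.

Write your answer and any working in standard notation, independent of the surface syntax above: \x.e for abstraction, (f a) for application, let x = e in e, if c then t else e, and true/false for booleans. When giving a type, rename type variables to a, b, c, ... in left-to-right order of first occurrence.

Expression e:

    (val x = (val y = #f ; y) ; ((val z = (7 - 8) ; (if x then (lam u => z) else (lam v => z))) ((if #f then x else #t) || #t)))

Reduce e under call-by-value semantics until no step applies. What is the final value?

Answer: -1

Derivation:
step 0: (let x = (let y = false in y) in ((let z = (7 - 8) in (if x then (\u.z) else (\v.z))) ((if false then x else true) || true)))
step 1: [let@0] (let x = false in ((let z = (7 - 8) in (if x then (\u.z) else (\v.z))) ((if false then x else true) || true)))
step 2: [let@root] ((let z = (7 - 8) in (if false then (\u.z) else (\v.z))) ((if false then false else true) || true))
step 3: [delta@0.0] ((let z = -1 in (if false then (\u.z) else (\v.z))) ((if false then false else true) || true))
step 4: [let@0] ((if false then (\u.-1) else (\v.-1)) ((if false then false else true) || true))
step 5: [if@0] ((\v.-1) ((if false then false else true) || true))
step 6: [if@1.0] ((\v.-1) (true || true))
step 7: [delta@1] ((\v.-1) true)
step 8: [beta@root] -1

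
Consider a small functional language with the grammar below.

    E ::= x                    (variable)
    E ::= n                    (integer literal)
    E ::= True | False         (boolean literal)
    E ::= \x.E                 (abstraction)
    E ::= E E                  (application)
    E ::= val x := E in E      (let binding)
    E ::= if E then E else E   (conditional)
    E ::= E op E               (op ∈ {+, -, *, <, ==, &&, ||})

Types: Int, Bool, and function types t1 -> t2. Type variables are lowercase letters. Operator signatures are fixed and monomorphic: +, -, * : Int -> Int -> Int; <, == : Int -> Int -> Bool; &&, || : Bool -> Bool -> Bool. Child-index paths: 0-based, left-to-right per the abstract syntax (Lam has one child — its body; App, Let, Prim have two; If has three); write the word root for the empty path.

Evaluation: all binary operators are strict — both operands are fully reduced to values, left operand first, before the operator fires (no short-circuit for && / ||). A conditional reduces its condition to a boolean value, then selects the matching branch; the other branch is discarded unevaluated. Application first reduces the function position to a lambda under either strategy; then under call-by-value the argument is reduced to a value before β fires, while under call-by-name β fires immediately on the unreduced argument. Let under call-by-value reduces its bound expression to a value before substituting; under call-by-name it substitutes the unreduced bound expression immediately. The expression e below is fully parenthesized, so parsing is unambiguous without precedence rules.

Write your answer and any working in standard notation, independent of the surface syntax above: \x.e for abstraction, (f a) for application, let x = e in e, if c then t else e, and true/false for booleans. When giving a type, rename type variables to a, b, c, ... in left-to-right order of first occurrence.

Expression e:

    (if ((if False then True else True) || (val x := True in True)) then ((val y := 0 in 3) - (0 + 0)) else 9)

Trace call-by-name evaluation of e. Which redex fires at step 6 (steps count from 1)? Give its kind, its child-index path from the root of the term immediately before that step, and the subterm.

Answer: delta at 1 : (0 + 0)

Working:
step 0: (if ((if false then true else true) || (let x = true in true)) then ((let y = 0 in 3) - (0 + 0)) else 9)
step 1: [if@0.0] (if (true || (let x = true in true)) then ((let y = 0 in 3) - (0 + 0)) else 9)
step 2: [let@0.1] (if (true || true) then ((let y = 0 in 3) - (0 + 0)) else 9)
step 3: [delta@0] (if true then ((let y = 0 in 3) - (0 + 0)) else 9)
step 4: [if@root] ((let y = 0 in 3) - (0 + 0))
step 5: [let@0] (3 - (0 + 0))
step 6: [delta@1] (3 - 0)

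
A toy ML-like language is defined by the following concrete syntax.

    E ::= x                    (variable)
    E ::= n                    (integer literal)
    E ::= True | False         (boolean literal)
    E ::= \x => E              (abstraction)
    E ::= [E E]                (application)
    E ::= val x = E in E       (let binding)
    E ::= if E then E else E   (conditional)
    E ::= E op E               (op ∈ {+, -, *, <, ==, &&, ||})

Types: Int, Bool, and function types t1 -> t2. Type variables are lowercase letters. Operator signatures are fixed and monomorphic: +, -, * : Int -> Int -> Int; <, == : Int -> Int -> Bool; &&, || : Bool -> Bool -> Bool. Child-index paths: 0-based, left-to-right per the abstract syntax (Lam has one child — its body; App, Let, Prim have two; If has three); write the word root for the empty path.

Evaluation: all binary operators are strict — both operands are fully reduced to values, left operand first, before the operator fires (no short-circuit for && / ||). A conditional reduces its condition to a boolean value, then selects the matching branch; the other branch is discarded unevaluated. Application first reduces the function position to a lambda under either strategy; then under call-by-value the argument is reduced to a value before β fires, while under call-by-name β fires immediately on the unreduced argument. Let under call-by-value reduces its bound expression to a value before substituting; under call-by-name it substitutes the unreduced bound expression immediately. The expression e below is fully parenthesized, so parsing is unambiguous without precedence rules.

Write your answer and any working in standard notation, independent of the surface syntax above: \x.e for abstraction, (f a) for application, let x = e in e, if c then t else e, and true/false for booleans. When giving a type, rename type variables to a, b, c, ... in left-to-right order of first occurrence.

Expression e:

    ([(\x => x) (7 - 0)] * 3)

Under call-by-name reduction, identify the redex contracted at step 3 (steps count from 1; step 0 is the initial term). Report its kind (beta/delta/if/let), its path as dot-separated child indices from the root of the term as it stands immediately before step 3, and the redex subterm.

Answer: delta at root : (7 * 3)

Working:
step 0: (((\x.x) (7 - 0)) * 3)
step 1: [beta@0] ((7 - 0) * 3)
step 2: [delta@0] (7 * 3)
step 3: [delta@root] 21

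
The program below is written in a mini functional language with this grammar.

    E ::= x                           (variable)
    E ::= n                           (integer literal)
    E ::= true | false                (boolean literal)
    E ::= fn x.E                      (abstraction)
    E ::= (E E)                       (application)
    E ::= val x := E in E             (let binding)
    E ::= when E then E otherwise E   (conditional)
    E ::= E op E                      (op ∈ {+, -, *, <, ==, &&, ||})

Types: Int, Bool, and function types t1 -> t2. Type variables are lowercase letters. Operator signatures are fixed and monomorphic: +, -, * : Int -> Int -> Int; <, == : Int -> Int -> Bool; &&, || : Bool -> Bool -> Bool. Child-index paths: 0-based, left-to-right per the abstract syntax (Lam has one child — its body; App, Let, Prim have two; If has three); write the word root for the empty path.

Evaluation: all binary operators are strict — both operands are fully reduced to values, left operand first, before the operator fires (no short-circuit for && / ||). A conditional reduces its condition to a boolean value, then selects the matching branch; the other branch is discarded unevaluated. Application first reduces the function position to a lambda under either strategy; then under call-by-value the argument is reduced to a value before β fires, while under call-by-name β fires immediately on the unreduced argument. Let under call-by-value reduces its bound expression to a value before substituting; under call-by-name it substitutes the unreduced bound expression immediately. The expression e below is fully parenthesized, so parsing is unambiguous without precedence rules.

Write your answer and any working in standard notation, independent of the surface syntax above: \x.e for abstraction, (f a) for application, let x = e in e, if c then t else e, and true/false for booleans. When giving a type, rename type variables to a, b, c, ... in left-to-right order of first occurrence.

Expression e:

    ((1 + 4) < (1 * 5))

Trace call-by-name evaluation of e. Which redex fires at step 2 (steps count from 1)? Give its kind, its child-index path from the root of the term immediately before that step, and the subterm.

Answer: delta at 1 : (1 * 5)

Trace:
step 0: ((1 + 4) < (1 * 5))
step 1: [delta@0] (5 < (1 * 5))
step 2: [delta@1] (5 < 5)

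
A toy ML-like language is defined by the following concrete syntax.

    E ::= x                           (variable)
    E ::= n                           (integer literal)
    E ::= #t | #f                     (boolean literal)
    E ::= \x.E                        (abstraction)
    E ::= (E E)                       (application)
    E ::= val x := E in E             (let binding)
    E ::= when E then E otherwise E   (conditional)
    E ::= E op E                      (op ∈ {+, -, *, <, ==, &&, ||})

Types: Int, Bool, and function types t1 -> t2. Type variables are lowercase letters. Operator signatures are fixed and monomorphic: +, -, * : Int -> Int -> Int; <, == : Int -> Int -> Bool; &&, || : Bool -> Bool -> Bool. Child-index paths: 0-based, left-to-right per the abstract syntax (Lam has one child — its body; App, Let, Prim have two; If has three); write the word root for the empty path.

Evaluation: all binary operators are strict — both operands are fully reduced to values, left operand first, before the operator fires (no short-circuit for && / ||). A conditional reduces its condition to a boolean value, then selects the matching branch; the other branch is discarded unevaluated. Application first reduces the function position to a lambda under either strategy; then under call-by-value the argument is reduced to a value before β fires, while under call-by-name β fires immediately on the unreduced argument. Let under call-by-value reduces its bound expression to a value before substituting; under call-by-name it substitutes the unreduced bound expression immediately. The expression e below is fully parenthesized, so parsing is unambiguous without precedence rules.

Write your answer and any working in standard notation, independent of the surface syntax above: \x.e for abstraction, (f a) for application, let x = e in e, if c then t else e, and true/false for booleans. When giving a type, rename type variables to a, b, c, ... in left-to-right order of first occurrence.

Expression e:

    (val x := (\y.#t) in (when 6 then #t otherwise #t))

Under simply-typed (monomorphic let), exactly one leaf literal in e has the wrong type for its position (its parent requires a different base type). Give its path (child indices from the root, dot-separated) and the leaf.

Derivation:
\y._ : a -> Bool
let x : a -> Bool
  unify Int ~ Bool
  FAIL: mismatch Int ~ Bool

Answer: 1.0 : 6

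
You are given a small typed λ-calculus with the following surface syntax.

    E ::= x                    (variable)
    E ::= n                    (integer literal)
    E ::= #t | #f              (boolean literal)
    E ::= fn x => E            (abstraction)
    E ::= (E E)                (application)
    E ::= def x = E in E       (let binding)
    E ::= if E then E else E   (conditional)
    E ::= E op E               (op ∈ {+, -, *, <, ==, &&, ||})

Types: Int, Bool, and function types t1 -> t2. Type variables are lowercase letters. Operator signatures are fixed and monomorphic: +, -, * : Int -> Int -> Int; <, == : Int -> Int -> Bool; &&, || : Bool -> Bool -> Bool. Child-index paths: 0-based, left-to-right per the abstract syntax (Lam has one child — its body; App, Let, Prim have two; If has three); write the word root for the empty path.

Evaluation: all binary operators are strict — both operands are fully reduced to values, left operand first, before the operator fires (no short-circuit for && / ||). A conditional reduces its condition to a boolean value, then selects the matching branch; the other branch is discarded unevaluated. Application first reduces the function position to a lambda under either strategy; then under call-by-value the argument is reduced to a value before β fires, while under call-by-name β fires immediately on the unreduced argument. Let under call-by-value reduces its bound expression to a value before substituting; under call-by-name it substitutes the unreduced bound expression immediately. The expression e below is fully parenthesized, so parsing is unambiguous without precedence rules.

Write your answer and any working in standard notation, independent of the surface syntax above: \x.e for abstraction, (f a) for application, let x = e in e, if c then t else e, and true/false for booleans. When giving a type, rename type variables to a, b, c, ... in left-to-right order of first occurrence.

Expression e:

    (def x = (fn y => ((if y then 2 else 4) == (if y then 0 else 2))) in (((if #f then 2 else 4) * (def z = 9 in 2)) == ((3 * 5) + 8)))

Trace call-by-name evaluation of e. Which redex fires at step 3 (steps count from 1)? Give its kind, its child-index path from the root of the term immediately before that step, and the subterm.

Trace:
step 0: (let x = (\y.((if y then 2 else 4) == (if y then 0 else 2))) in (((if false then 2 else 4) * (let z = 9 in 2)) == ((3 * 5) + 8)))
step 1: [let@root] (((if false then 2 else 4) * (let z = 9 in 2)) == ((3 * 5) + 8))
step 2: [if@0.0] ((4 * (let z = 9 in 2)) == ((3 * 5) + 8))
step 3: [let@0.1] ((4 * 2) == ((3 * 5) + 8))

Answer: let at 0.1 : (let z = 9 in 2)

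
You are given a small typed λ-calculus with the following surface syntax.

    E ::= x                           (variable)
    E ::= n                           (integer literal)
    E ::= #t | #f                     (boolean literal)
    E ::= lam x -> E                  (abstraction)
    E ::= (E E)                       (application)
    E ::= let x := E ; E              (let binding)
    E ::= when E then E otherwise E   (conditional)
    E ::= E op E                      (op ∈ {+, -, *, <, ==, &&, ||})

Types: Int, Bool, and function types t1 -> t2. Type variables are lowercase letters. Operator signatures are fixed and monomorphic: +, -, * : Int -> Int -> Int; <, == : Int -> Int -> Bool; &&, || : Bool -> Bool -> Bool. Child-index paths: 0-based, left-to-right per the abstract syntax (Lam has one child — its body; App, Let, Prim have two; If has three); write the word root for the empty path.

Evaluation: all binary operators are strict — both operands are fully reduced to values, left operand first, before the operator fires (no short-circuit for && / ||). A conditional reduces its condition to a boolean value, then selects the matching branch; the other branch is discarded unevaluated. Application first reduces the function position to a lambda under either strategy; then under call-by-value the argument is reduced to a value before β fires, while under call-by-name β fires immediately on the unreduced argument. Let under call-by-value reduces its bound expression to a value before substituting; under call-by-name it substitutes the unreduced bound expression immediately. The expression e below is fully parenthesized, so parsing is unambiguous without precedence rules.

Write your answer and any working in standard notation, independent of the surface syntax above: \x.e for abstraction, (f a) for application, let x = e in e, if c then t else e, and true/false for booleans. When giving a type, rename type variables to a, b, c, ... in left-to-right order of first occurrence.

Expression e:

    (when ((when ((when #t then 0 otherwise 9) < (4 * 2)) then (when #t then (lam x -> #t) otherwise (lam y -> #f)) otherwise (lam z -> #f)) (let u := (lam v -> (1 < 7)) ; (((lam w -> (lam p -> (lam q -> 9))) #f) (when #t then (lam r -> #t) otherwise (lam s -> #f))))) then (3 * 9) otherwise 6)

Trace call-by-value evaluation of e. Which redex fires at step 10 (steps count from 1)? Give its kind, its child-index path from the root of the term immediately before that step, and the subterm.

Working:
step 0: (if ((if ((if true then 0 else 9) < (4 * 2)) then (if true then (\x.true) else (\y.false)) else (\z.false)) (let u = (\v.(1 < 7)) in (((\w.(\p.(\q.9))) false) (if true then (\r.true) else (\s.false))))) then (3 * 9) else 6)
step 1: [if@0.0.0.0] (if ((if (0 < (4 * 2)) then (if true then (\x.true) else (\y.false)) else (\z.false)) (let u = (\v.(1 < 7)) in (((\w.(\p.(\q.9))) false) (if true then (\r.true) else (\s.false))))) then (3 * 9) else 6)
step 2: [delta@0.0.0.1] (if ((if (0 < 8) then (if true then (\x.true) else (\y.false)) else (\z.false)) (let u = (\v.(1 < 7)) in (((\w.(\p.(\q.9))) false) (if true then (\r.true) else (\s.false))))) then (3 * 9) else 6)
step 3: [delta@0.0.0] (if ((if true then (if true then (\x.true) else (\y.false)) else (\z.false)) (let u = (\v.(1 < 7)) in (((\w.(\p.(\q.9))) false) (if true then (\r.true) else (\s.false))))) then (3 * 9) else 6)
step 4: [if@0.0] (if ((if true then (\x.true) else (\y.false)) (let u = (\v.(1 < 7)) in (((\w.(\p.(\q.9))) false) (if true then (\r.true) else (\s.false))))) then (3 * 9) else 6)
step 5: [if@0.0] (if ((\x.true) (let u = (\v.(1 < 7)) in (((\w.(\p.(\q.9))) false) (if true then (\r.true) else (\s.false))))) then (3 * 9) else 6)
step 6: [let@0.1] (if ((\x.true) (((\w.(\p.(\q.9))) false) (if true then (\r.true) else (\s.false)))) then (3 * 9) else 6)
step 7: [beta@0.1.0] (if ((\x.true) ((\p.(\q.9)) (if true then (\r.true) else (\s.false)))) then (3 * 9) else 6)
step 8: [if@0.1.1] (if ((\x.true) ((\p.(\q.9)) (\r.true))) then (3 * 9) else 6)
step 9: [beta@0.1] (if ((\x.true) (\q.9)) then (3 * 9) else 6)
step 10: [beta@0] (if true then (3 * 9) else 6)

Answer: beta at 0 : ((\x.true) (\q.9))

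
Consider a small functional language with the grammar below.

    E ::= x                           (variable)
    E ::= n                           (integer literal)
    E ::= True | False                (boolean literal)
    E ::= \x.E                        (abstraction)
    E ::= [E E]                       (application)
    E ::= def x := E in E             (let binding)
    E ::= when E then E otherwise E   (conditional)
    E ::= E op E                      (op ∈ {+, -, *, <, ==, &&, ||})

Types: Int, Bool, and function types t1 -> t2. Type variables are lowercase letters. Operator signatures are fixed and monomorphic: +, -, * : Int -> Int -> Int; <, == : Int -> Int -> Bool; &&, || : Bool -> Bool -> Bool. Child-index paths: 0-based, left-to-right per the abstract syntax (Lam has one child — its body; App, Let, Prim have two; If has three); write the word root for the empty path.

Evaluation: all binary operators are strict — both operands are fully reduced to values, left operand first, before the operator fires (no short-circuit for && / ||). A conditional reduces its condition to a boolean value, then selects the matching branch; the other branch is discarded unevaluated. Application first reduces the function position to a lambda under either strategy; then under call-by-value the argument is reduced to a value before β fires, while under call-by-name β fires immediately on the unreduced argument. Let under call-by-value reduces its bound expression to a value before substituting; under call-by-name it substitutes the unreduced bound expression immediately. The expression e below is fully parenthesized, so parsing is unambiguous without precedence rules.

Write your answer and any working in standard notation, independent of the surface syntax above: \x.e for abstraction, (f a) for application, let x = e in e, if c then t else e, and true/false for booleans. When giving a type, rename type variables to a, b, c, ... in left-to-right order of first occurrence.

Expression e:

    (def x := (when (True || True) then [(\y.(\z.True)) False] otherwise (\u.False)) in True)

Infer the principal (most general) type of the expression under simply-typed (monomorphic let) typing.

Answer: Bool

Working:
  unify Bool ~ Bool
  unify Bool ~ Bool
  unify Bool ~ Bool
\z._ : b -> Bool
\y._ : a -> b -> Bool
  unify a -> b -> Bool ~ Bool -> c
  unify a ~ Bool
  unify b -> Bool ~ c
_ _ : b -> Bool
\u._ : d -> Bool
  unify b -> Bool ~ d -> Bool
  unify b ~ d
  unify Bool ~ Bool
let x : d -> Bool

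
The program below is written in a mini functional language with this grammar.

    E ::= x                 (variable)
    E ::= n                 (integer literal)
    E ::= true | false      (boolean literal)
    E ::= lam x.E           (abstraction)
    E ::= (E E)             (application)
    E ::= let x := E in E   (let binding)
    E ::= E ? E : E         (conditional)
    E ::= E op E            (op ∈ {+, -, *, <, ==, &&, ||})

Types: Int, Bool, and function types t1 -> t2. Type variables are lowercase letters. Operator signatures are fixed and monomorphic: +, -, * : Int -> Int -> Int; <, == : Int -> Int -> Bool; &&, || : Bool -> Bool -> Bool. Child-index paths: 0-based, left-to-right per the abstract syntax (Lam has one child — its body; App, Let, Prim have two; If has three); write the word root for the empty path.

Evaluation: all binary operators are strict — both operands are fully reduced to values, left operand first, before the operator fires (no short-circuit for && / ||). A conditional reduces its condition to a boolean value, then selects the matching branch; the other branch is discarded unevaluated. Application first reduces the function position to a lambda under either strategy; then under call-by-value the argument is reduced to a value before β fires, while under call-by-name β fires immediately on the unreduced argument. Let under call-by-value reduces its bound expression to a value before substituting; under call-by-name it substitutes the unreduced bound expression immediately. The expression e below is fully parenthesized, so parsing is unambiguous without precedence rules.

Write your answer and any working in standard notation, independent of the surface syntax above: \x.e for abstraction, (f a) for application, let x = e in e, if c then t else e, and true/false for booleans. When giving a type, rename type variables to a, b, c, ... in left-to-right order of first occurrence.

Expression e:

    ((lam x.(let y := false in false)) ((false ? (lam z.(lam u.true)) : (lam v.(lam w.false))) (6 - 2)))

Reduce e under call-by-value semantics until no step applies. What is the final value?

Trace:
step 0: ((\x.(let y = false in false)) ((if false then (\z.(\u.true)) else (\v.(\w.false))) (6 - 2)))
step 1: [if@1.0] ((\x.(let y = false in false)) ((\v.(\w.false)) (6 - 2)))
step 2: [delta@1.1] ((\x.(let y = false in false)) ((\v.(\w.false)) 4))
step 3: [beta@1] ((\x.(let y = false in false)) (\w.false))
step 4: [beta@root] (let y = false in false)
step 5: [let@root] false

Answer: false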